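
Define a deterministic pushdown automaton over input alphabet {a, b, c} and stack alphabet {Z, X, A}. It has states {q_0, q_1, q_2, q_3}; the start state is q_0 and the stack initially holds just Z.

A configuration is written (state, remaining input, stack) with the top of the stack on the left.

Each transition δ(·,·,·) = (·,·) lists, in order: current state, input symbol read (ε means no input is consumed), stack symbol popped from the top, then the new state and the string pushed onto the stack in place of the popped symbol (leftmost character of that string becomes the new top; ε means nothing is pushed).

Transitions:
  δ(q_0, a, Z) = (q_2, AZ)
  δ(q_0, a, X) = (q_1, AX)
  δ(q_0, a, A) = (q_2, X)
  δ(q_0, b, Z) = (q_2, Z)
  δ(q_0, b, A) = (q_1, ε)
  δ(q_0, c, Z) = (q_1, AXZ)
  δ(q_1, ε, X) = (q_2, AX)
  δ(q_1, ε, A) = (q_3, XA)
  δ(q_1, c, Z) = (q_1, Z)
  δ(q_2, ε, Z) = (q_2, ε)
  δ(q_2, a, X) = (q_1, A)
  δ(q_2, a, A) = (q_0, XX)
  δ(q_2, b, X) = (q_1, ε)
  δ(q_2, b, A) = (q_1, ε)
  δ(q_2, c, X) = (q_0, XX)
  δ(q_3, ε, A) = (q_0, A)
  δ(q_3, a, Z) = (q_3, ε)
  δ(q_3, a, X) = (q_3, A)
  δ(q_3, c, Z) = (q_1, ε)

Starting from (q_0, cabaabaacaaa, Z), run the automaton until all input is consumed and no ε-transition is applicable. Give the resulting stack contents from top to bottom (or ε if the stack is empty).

(q_0, cabaabaacaaa, Z)
  read c, top Z: go to q_1, push AXZ → (q_1, abaabaacaaa, AXZ)
  ε-move, top A: go to q_3, push XA → (q_3, abaabaacaaa, XAXZ)
  read a, top X: go to q_3, push A → (q_3, baabaacaaa, AAXZ)
  ε-move, top A: go to q_0, push A → (q_0, baabaacaaa, AAXZ)
  read b, top A: go to q_1, push ε → (q_1, aabaacaaa, AXZ)
  ε-move, top A: go to q_3, push XA → (q_3, aabaacaaa, XAXZ)
  read a, top X: go to q_3, push A → (q_3, abaacaaa, AAXZ)
  ε-move, top A: go to q_0, push A → (q_0, abaacaaa, AAXZ)
  read a, top A: go to q_2, push X → (q_2, baacaaa, XAXZ)
  read b, top X: go to q_1, push ε → (q_1, aacaaa, AXZ)
  ε-move, top A: go to q_3, push XA → (q_3, aacaaa, XAXZ)
  read a, top X: go to q_3, push A → (q_3, acaaa, AAXZ)
  ε-move, top A: go to q_0, push A → (q_0, acaaa, AAXZ)
  read a, top A: go to q_2, push X → (q_2, caaa, XAXZ)
  read c, top X: go to q_0, push XX → (q_0, aaa, XXAXZ)
  read a, top X: go to q_1, push AX → (q_1, aa, AXXAXZ)
  ε-move, top A: go to q_3, push XA → (q_3, aa, XAXXAXZ)
  read a, top X: go to q_3, push A → (q_3, a, AAXXAXZ)
  ε-move, top A: go to q_0, push A → (q_0, a, AAXXAXZ)
  read a, top A: go to q_2, push X → (q_2, ε, XAXXAXZ)
All input consumed in state q_2 with stack XAXXAXZ.

XAXXAXZ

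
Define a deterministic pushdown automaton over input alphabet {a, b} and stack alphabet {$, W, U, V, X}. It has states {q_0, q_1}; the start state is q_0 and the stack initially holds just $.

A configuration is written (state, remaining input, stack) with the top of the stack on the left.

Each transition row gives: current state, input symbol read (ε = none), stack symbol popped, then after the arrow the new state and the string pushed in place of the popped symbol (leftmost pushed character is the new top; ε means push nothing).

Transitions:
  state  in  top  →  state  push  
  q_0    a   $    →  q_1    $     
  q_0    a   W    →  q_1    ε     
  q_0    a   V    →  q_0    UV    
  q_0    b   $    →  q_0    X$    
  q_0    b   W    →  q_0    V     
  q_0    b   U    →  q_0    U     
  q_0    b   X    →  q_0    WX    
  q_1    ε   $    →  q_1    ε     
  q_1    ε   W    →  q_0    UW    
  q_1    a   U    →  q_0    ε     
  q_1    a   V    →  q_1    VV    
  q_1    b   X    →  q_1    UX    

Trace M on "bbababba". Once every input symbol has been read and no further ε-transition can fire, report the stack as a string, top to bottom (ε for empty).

(q_0, bbababba, $)
  read b, top $: go to q_0, push X$ → (q_0, bababba, X$)
  read b, top X: go to q_0, push WX → (q_0, ababba, WX$)
  read a, top W: go to q_1, push ε → (q_1, babba, X$)
  read b, top X: go to q_1, push UX → (q_1, abba, UX$)
  read a, top U: go to q_0, push ε → (q_0, bba, X$)
  read b, top X: go to q_0, push WX → (q_0, ba, WX$)
  read b, top W: go to q_0, push V → (q_0, a, VX$)
  read a, top V: go to q_0, push UV → (q_0, ε, UVX$)
All input consumed in state q_0 with stack UVX$.

UVX$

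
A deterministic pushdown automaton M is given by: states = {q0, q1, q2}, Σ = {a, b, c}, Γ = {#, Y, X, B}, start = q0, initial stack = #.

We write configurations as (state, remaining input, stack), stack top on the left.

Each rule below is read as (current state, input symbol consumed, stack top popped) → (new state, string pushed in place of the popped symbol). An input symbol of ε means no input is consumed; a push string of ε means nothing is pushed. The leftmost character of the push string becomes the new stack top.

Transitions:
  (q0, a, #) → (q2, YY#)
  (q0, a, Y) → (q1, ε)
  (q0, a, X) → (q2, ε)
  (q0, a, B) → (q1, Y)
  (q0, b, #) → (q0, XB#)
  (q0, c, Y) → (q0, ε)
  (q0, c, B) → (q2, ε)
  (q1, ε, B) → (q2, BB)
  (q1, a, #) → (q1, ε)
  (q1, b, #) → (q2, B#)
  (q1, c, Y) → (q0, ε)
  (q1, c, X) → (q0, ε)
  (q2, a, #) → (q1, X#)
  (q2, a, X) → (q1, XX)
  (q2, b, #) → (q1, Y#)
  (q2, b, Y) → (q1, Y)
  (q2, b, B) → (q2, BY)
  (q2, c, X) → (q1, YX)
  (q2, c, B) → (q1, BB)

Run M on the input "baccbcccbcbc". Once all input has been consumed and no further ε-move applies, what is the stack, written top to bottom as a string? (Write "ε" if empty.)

(q0, baccbcccbcbc, #)
  read b, top #: go to q0, push XB# → (q0, accbcccbcbc, XB#)
  read a, top X: go to q2, push ε → (q2, ccbcccbcbc, B#)
  read c, top B: go to q1, push BB → (q1, cbcccbcbc, BB#)
  ε-move, top B: go to q2, push BB → (q2, cbcccbcbc, BBB#)
  read c, top B: go to q1, push BB → (q1, bcccbcbc, BBBB#)
  ε-move, top B: go to q2, push BB → (q2, bcccbcbc, BBBBB#)
  read b, top B: go to q2, push BY → (q2, cccbcbc, BYBBBB#)
  read c, top B: go to q1, push BB → (q1, ccbcbc, BBYBBBB#)
  ε-move, top B: go to q2, push BB → (q2, ccbcbc, BBBYBBBB#)
  read c, top B: go to q1, push BB → (q1, cbcbc, BBBBYBBBB#)
  ε-move, top B: go to q2, push BB → (q2, cbcbc, BBBBBYBBBB#)
  read c, top B: go to q1, push BB → (q1, bcbc, BBBBBBYBBBB#)
  ε-move, top B: go to q2, push BB → (q2, bcbc, BBBBBBBYBBBB#)
  read b, top B: go to q2, push BY → (q2, cbc, BYBBBBBBYBBBB#)
  read c, top B: go to q1, push BB → (q1, bc, BBYBBBBBBYBBBB#)
  ε-move, top B: go to q2, push BB → (q2, bc, BBBYBBBBBBYBBBB#)
  read b, top B: go to q2, push BY → (q2, c, BYBBYBBBBBBYBBBB#)
  read c, top B: go to q1, push BB → (q1, ε, BBYBBYBBBBBBYBBBB#)
  ε-move, top B: go to q2, push BB → (q2, ε, BBBYBBYBBBBBBYBBBB#)
All input consumed in state q2 with stack BBBYBBYBBBBBBYBBBB#.

BBBYBBYBBBBBBYBBBB#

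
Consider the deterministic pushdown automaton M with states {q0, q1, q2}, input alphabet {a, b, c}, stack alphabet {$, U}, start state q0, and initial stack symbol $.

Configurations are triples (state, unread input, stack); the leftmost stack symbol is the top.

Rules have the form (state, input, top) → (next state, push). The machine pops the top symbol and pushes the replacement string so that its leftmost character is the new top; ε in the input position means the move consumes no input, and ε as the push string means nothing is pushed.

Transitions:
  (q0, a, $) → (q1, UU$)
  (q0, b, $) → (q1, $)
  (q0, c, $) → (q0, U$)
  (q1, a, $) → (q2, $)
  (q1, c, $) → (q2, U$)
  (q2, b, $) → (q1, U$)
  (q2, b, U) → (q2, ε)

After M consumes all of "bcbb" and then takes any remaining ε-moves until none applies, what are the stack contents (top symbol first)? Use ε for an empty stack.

(q0, bcbb, $)
  read b, top $: go to q1, push $ → (q1, cbb, $)
  read c, top $: go to q2, push U$ → (q2, bb, U$)
  read b, top U: go to q2, push ε → (q2, b, $)
  read b, top $: go to q1, push U$ → (q1, ε, U$)
All input consumed in state q1 with stack U$.

U$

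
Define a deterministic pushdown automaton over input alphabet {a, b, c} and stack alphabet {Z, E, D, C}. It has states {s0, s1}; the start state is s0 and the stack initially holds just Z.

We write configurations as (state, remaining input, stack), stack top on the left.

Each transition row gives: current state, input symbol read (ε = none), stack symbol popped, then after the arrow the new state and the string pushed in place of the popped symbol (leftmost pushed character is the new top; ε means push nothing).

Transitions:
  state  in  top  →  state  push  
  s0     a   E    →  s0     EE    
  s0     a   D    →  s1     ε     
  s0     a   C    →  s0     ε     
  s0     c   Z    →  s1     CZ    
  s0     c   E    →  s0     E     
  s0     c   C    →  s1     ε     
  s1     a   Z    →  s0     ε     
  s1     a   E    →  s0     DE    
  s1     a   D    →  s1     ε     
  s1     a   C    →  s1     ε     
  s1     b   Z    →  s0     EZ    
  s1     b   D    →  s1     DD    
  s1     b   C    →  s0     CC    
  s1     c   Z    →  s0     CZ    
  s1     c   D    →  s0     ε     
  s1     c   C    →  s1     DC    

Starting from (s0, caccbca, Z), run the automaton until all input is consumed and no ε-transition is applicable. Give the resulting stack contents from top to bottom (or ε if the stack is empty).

EEZ

(s0, caccbca, Z)
  read c, top Z: go to s1, push CZ → (s1, accbca, CZ)
  read a, top C: go to s1, push ε → (s1, ccbca, Z)
  read c, top Z: go to s0, push CZ → (s0, cbca, CZ)
  read c, top C: go to s1, push ε → (s1, bca, Z)
  read b, top Z: go to s0, push EZ → (s0, ca, EZ)
  read c, top E: go to s0, push E → (s0, a, EZ)
  read a, top E: go to s0, push EE → (s0, ε, EEZ)
All input consumed in state s0 with stack EEZ.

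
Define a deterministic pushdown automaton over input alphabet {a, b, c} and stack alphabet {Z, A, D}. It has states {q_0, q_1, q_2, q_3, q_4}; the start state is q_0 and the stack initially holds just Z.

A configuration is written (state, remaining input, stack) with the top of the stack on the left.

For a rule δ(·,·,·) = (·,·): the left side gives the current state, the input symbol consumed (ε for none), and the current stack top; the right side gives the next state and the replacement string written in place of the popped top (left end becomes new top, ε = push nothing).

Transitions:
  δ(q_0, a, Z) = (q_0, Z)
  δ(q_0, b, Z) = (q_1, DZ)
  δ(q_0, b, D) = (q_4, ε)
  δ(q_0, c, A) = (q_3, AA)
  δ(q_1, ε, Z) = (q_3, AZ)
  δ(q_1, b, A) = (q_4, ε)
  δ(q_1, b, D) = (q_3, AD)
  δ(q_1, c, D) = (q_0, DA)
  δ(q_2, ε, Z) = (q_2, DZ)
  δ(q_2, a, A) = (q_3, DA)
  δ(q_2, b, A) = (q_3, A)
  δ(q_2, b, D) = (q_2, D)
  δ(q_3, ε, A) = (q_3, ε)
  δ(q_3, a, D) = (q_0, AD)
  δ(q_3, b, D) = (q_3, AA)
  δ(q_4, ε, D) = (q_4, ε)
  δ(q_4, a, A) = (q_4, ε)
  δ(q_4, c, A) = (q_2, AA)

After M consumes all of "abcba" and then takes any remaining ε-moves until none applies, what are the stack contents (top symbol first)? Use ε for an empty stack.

(q_0, abcba, Z)
  read a, top Z: go to q_0, push Z → (q_0, bcba, Z)
  read b, top Z: go to q_1, push DZ → (q_1, cba, DZ)
  read c, top D: go to q_0, push DA → (q_0, ba, DAZ)
  read b, top D: go to q_4, push ε → (q_4, a, AZ)
  read a, top A: go to q_4, push ε → (q_4, ε, Z)
All input consumed in state q_4 with stack Z.

Z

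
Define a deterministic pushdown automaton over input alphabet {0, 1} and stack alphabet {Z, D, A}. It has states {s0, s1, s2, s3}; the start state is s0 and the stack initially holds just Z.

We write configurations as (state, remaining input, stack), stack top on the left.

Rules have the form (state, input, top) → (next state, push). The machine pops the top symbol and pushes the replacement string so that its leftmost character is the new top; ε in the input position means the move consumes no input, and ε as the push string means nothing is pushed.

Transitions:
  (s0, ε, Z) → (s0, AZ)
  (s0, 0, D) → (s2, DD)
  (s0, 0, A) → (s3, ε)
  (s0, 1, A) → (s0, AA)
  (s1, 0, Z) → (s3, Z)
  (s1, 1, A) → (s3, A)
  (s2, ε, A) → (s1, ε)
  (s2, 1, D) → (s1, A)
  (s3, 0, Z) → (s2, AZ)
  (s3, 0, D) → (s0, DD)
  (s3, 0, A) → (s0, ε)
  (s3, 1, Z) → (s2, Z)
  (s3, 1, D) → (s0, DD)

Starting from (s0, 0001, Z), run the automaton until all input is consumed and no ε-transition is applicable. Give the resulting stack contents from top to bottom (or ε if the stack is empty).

Z

(s0, 0001, Z)
  ε-move, top Z: go to s0, push AZ → (s0, 0001, AZ)
  read 0, top A: go to s3, push ε → (s3, 001, Z)
  read 0, top Z: go to s2, push AZ → (s2, 01, AZ)
  ε-move, top A: go to s1, push ε → (s1, 01, Z)
  read 0, top Z: go to s3, push Z → (s3, 1, Z)
  read 1, top Z: go to s2, push Z → (s2, ε, Z)
All input consumed in state s2 with stack Z.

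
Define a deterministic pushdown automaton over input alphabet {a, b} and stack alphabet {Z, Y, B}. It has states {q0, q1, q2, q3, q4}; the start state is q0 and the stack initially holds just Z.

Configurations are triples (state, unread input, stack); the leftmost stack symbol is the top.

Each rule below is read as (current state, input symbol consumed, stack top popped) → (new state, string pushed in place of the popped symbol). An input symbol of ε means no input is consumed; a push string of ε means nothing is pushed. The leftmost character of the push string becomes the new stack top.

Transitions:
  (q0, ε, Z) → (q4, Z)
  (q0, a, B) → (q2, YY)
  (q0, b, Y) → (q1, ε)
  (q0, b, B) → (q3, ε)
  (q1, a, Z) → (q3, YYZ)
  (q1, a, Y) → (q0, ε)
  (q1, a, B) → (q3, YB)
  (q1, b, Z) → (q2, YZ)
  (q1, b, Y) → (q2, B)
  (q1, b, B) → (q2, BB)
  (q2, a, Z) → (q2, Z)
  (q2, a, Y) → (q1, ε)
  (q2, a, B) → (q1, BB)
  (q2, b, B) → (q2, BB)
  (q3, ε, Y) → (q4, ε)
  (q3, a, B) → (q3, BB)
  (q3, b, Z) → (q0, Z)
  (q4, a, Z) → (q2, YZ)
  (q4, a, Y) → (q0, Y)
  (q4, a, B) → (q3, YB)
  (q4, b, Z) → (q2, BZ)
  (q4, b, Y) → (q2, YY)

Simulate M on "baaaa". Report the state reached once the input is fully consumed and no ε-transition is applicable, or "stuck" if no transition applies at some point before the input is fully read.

(q0, baaaa, Z)
  ε-move, top Z: go to q4, push Z → (q4, baaaa, Z)
  read b, top Z: go to q2, push BZ → (q2, aaaa, BZ)
  read a, top B: go to q1, push BB → (q1, aaa, BBZ)
  read a, top B: go to q3, push YB → (q3, aa, YBBZ)
  ε-move, top Y: go to q4, push ε → (q4, aa, BBZ)
  read a, top B: go to q3, push YB → (q3, a, YBBZ)
  ε-move, top Y: go to q4, push ε → (q4, a, BBZ)
  read a, top B: go to q3, push YB → (q3, ε, YBBZ)
  ε-move, top Y: go to q4, push ε → (q4, ε, BBZ)
All input consumed; M is in state q4.

q4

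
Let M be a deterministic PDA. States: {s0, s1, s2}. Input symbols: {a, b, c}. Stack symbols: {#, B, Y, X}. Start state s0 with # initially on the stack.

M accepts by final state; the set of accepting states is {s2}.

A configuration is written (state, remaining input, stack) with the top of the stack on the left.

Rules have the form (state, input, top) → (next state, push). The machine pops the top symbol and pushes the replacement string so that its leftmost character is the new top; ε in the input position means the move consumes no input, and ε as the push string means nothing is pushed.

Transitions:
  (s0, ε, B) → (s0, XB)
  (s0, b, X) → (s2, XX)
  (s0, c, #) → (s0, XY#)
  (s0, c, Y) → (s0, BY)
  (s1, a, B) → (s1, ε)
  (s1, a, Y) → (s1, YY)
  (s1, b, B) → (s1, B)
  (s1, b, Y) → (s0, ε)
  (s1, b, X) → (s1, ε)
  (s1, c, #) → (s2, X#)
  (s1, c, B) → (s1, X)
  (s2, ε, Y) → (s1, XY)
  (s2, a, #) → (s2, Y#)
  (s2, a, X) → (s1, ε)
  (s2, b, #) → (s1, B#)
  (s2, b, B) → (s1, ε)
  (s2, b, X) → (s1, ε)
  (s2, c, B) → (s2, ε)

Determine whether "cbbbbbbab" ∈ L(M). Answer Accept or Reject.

(s0, cbbbbbbab, #) ⊢ (s0, bbbbbbab, XY#) ⊢ (s2, bbbbbab, XXY#) ⊢ (s1, bbbbab, XY#) ⊢ (s1, bbbab, Y#) ⊢ (s0, bbab, #)
No transition applies at (s0, bbab, #); input not fully consumed.

Reject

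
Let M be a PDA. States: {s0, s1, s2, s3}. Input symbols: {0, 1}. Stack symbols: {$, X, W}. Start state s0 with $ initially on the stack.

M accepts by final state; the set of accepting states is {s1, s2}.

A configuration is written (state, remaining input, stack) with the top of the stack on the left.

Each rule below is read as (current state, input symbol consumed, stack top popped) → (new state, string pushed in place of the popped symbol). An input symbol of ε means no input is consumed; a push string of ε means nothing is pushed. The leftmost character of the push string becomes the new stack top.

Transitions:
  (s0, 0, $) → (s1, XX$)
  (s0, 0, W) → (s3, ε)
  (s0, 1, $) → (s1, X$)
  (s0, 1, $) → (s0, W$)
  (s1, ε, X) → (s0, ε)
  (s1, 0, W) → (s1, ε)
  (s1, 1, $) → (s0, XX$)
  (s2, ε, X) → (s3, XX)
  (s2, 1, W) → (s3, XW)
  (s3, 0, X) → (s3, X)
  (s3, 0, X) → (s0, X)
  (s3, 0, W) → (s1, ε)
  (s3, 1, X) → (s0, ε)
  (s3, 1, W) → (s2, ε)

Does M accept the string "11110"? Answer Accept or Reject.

Accept

One accepting computation: (s0, 11110, $) ⊢ (s1, 1110, X$) ⊢ (s0, 1110, $) ⊢ (s1, 110, X$) ⊢ (s0, 110, $) ⊢ (s1, 10, X$) ⊢ (s0, 10, $) ⊢ (s1, 0, X$) ⊢ (s0, 0, $) ⊢ (s1, ε, XX$)
All input consumed and state s1 ∈ F.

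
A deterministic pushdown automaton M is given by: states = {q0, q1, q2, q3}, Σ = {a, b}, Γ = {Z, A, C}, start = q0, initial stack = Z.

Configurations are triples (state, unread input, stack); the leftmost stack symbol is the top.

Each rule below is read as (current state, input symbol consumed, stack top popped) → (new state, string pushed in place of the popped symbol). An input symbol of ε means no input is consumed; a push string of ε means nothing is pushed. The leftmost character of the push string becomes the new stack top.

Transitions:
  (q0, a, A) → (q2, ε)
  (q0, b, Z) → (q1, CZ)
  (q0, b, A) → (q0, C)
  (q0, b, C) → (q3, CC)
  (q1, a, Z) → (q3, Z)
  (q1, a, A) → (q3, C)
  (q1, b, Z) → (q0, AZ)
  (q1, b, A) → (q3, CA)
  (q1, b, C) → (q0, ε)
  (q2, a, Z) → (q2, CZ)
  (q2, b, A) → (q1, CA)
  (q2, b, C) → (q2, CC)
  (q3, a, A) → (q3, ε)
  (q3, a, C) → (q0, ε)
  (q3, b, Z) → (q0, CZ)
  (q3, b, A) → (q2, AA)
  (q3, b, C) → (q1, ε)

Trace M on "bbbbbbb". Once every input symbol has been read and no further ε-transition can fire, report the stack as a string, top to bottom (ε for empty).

CZ

(q0, bbbbbbb, Z) ⊢ (q1, bbbbbb, CZ) ⊢ (q0, bbbbb, Z) ⊢ (q1, bbbb, CZ) ⊢ (q0, bbb, Z) ⊢ (q1, bb, CZ) ⊢ (q0, b, Z) ⊢ (q1, ε, CZ)
All input consumed in state q1 with stack CZ.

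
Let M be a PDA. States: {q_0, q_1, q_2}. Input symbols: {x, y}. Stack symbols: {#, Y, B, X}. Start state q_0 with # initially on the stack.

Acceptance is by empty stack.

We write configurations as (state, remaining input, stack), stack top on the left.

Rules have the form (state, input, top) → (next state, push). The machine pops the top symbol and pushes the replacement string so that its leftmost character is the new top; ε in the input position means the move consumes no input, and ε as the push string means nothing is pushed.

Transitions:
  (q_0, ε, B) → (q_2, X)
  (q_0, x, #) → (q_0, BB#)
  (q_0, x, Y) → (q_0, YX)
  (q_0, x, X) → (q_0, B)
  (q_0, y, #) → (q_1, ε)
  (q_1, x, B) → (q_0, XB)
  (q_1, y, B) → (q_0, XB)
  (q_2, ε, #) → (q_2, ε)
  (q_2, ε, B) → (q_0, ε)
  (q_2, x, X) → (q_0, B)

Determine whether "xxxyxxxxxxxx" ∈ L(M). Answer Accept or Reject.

Reject

No computation consumes all input and empties the stack.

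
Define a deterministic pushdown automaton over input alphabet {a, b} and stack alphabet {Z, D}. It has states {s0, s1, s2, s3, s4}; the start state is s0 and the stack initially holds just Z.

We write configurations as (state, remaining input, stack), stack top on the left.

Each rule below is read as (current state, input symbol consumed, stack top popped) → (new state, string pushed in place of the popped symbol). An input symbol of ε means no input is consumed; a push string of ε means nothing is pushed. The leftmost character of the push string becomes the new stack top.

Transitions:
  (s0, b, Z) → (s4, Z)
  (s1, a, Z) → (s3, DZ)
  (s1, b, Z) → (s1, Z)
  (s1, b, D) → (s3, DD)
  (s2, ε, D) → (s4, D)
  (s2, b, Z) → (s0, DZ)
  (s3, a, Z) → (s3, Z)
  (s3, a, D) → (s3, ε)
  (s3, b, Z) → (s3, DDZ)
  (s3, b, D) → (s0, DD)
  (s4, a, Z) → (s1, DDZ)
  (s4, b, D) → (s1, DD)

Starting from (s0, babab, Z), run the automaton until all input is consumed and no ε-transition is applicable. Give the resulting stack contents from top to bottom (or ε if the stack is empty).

(s0, babab, Z)
  read b, top Z: go to s4, push Z → (s4, abab, Z)
  read a, top Z: go to s1, push DDZ → (s1, bab, DDZ)
  read b, top D: go to s3, push DD → (s3, ab, DDDZ)
  read a, top D: go to s3, push ε → (s3, b, DDZ)
  read b, top D: go to s0, push DD → (s0, ε, DDDZ)
All input consumed in state s0 with stack DDDZ.

DDDZ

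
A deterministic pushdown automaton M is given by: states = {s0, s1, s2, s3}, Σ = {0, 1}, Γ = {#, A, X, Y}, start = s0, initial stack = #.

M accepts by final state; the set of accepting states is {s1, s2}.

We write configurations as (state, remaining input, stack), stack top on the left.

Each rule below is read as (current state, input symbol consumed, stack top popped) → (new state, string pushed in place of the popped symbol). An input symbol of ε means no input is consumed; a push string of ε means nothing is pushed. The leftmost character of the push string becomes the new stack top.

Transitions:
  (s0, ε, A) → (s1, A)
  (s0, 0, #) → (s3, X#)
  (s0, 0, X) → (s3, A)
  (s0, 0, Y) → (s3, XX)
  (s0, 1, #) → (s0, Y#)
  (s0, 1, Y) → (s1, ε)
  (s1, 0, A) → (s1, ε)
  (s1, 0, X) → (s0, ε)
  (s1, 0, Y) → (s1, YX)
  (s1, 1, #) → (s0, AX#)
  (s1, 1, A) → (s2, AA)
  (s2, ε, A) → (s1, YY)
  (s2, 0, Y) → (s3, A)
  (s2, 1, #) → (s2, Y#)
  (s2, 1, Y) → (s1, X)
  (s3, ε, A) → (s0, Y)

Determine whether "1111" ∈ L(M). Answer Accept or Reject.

Accept

(s0, 1111, #)
  read 1, top #: go to s0, push Y# → (s0, 111, Y#)
  read 1, top Y: go to s1, push ε → (s1, 11, #)
  read 1, top #: go to s0, push AX# → (s0, 1, AX#)
  ε-move, top A: go to s1, push A → (s1, 1, AX#)
  read 1, top A: go to s2, push AA → (s2, ε, AAX#)
All input consumed; state s2 ∈ F.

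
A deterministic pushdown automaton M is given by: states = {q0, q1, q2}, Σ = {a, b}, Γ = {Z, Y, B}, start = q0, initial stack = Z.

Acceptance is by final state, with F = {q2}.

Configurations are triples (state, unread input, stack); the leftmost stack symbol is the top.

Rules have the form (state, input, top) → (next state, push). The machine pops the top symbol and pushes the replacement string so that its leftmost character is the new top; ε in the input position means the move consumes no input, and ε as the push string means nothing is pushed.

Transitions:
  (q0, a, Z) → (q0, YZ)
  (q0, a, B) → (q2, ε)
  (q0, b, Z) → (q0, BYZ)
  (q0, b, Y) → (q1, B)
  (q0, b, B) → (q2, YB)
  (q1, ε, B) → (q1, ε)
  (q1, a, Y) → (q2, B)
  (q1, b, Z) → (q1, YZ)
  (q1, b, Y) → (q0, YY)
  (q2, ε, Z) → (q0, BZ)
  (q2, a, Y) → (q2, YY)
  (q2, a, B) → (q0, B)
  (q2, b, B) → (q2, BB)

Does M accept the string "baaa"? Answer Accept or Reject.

(q0, baaa, Z) ⊢ (q0, aaa, BYZ) ⊢ (q2, aa, YZ) ⊢ (q2, a, YYZ) ⊢ (q2, ε, YYYZ)
All input consumed; state q2 ∈ F.

Accept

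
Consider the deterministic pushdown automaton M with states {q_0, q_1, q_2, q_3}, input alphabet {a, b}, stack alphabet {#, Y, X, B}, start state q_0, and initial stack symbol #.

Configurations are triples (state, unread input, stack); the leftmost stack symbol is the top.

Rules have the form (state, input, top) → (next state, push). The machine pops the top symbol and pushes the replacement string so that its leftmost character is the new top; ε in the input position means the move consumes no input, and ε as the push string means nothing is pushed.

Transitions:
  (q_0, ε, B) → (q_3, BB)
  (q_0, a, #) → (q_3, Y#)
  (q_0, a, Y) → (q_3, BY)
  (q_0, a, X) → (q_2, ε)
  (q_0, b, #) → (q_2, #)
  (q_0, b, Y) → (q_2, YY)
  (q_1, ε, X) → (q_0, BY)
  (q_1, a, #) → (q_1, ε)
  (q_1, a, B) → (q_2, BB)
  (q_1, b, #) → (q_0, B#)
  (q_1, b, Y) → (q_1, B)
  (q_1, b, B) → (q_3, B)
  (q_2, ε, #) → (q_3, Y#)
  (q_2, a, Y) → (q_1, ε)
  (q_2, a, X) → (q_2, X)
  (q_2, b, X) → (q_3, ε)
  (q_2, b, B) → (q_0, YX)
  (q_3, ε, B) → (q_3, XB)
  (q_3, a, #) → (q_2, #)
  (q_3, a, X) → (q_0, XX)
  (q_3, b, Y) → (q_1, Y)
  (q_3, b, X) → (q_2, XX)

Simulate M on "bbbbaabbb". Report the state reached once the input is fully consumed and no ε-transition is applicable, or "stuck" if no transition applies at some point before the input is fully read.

(q_0, bbbbaabbb, #)
  read b, top #: go to q_2, push # → (q_2, bbbaabbb, #)
  ε-move, top #: go to q_3, push Y# → (q_3, bbbaabbb, Y#)
  read b, top Y: go to q_1, push Y → (q_1, bbaabbb, Y#)
  read b, top Y: go to q_1, push B → (q_1, baabbb, B#)
  read b, top B: go to q_3, push B → (q_3, aabbb, B#)
  ε-move, top B: go to q_3, push XB → (q_3, aabbb, XB#)
  read a, top X: go to q_0, push XX → (q_0, abbb, XXB#)
  read a, top X: go to q_2, push ε → (q_2, bbb, XB#)
  read b, top X: go to q_3, push ε → (q_3, bb, B#)
  ε-move, top B: go to q_3, push XB → (q_3, bb, XB#)
  read b, top X: go to q_2, push XX → (q_2, b, XXB#)
  read b, top X: go to q_3, push ε → (q_3, ε, XB#)
All input consumed; M is in state q_3.

q_3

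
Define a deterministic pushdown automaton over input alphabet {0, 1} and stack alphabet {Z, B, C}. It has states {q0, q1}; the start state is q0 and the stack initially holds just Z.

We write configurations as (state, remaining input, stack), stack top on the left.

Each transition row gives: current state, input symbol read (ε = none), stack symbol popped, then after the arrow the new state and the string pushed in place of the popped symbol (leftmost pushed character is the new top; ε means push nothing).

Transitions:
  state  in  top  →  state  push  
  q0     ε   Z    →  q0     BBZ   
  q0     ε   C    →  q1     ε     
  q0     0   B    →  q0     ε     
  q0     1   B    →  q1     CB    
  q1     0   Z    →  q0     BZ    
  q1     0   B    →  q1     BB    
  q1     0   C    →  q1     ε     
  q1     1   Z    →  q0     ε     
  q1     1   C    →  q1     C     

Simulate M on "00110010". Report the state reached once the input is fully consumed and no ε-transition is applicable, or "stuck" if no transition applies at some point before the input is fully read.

(q0, 00110010, Z) ⊢ (q0, 00110010, BBZ) ⊢ (q0, 0110010, BZ) ⊢ (q0, 110010, Z) ⊢ (q0, 110010, BBZ) ⊢ (q1, 10010, CBBZ) ⊢ (q1, 0010, CBBZ) ⊢ (q1, 010, BBZ) ⊢ (q1, 10, BBBZ)
No transition for (q1, 1, top B); M blocks with input 10 remaining.

stuck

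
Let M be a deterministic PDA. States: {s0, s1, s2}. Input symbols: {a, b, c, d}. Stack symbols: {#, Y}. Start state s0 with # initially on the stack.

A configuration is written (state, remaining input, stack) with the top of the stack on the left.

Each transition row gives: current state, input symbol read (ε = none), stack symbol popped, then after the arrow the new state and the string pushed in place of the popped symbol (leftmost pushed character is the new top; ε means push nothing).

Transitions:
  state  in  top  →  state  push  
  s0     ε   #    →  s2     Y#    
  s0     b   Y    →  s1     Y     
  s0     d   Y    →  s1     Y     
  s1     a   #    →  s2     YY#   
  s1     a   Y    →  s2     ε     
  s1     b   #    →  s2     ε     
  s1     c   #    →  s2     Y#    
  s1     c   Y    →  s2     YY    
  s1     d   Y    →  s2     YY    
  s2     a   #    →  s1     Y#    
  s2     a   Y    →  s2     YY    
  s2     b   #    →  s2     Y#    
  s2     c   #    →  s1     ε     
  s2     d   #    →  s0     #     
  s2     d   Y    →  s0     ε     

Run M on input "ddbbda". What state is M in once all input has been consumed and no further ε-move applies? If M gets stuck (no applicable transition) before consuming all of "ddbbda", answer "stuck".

stuck

(s0, ddbbda, #)
  ε-move, top #: go to s2, push Y# → (s2, ddbbda, Y#)
  read d, top Y: go to s0, push ε → (s0, dbbda, #)
  ε-move, top #: go to s2, push Y# → (s2, dbbda, Y#)
  read d, top Y: go to s0, push ε → (s0, bbda, #)
  ε-move, top #: go to s2, push Y# → (s2, bbda, Y#)
No transition for (s2, b, top Y); M blocks with input bbda remaining.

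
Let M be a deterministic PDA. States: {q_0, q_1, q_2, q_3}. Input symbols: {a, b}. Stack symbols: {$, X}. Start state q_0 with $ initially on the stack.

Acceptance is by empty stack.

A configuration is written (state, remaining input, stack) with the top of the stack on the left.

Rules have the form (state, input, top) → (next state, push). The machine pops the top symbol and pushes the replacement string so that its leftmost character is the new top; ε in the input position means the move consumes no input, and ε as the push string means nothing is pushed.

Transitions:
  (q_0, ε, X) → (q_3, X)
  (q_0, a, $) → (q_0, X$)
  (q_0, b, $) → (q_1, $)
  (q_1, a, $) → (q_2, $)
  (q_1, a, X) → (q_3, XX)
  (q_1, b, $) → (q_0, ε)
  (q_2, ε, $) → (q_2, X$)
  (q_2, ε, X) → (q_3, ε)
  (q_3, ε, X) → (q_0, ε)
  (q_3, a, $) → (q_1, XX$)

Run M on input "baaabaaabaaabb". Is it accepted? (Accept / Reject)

Accept

(q_0, baaabaaabaaabb, $)
  read b, top $: go to q_1, push $ → (q_1, aaabaaabaaabb, $)
  read a, top $: go to q_2, push $ → (q_2, aabaaabaaabb, $)
  ε-move, top $: go to q_2, push X$ → (q_2, aabaaabaaabb, X$)
  ε-move, top X: go to q_3, push ε → (q_3, aabaaabaaabb, $)
  read a, top $: go to q_1, push XX$ → (q_1, abaaabaaabb, XX$)
  read a, top X: go to q_3, push XX → (q_3, baaabaaabb, XXX$)
  ε-move, top X: go to q_0, push ε → (q_0, baaabaaabb, XX$)
  ε-move, top X: go to q_3, push X → (q_3, baaabaaabb, XX$)
  ε-move, top X: go to q_0, push ε → (q_0, baaabaaabb, X$)
  ε-move, top X: go to q_3, push X → (q_3, baaabaaabb, X$)
  ε-move, top X: go to q_0, push ε → (q_0, baaabaaabb, $)
  read b, top $: go to q_1, push $ → (q_1, aaabaaabb, $)
  read a, top $: go to q_2, push $ → (q_2, aabaaabb, $)
  ε-move, top $: go to q_2, push X$ → (q_2, aabaaabb, X$)
  ε-move, top X: go to q_3, push ε → (q_3, aabaaabb, $)
  read a, top $: go to q_1, push XX$ → (q_1, abaaabb, XX$)
  read a, top X: go to q_3, push XX → (q_3, baaabb, XXX$)
  ε-move, top X: go to q_0, push ε → (q_0, baaabb, XX$)
  ε-move, top X: go to q_3, push X → (q_3, baaabb, XX$)
  ε-move, top X: go to q_0, push ε → (q_0, baaabb, X$)
  ε-move, top X: go to q_3, push X → (q_3, baaabb, X$)
  ε-move, top X: go to q_0, push ε → (q_0, baaabb, $)
  read b, top $: go to q_1, push $ → (q_1, aaabb, $)
  read a, top $: go to q_2, push $ → (q_2, aabb, $)
  ε-move, top $: go to q_2, push X$ → (q_2, aabb, X$)
  ε-move, top X: go to q_3, push ε → (q_3, aabb, $)
  read a, top $: go to q_1, push XX$ → (q_1, abb, XX$)
  read a, top X: go to q_3, push XX → (q_3, bb, XXX$)
  ε-move, top X: go to q_0, push ε → (q_0, bb, XX$)
  ε-move, top X: go to q_3, push X → (q_3, bb, XX$)
  ε-move, top X: go to q_0, push ε → (q_0, bb, X$)
  ε-move, top X: go to q_3, push X → (q_3, bb, X$)
  ε-move, top X: go to q_0, push ε → (q_0, bb, $)
  read b, top $: go to q_1, push $ → (q_1, b, $)
  read b, top $: go to q_0, push ε → (q_0, ε, ε)
All input consumed and the stack is empty.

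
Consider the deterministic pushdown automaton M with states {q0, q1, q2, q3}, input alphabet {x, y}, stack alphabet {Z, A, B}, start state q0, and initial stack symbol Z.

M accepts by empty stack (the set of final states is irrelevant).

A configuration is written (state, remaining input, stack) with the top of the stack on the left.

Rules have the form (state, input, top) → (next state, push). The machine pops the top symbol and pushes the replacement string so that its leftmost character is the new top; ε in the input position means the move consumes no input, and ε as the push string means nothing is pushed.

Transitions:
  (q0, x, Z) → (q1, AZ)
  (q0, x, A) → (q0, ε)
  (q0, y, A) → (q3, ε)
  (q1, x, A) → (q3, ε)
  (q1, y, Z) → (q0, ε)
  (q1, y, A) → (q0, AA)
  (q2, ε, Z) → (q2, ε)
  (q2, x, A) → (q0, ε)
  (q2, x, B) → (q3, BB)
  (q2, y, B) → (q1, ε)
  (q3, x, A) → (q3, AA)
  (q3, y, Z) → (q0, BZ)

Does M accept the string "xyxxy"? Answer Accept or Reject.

(q0, xyxxy, Z)
  read x, top Z: go to q1, push AZ → (q1, yxxy, AZ)
  read y, top A: go to q0, push AA → (q0, xxy, AAZ)
  read x, top A: go to q0, push ε → (q0, xy, AZ)
  read x, top A: go to q0, push ε → (q0, y, Z)
No transition applies at (q0, y, Z); input not fully consumed.

Reject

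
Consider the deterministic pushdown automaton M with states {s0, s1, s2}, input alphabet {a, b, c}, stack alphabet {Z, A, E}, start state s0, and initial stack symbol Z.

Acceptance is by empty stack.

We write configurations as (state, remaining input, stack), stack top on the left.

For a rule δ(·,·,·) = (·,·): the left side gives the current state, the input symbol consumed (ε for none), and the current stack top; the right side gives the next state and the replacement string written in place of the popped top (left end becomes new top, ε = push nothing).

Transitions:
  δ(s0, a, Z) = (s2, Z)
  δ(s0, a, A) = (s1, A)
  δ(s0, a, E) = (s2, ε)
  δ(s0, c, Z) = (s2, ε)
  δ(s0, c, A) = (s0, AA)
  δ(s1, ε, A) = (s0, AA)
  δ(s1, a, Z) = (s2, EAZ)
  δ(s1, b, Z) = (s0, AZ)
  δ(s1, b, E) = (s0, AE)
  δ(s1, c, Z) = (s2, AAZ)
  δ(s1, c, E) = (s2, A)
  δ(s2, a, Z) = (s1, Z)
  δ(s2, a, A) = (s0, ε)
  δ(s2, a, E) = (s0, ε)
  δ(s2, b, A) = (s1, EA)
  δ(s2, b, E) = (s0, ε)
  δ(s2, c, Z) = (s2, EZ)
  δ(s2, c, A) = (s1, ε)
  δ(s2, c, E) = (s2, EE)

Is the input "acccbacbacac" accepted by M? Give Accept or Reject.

Accept

(s0, acccbacbacac, Z)
  read a, top Z: go to s2, push Z → (s2, cccbacbacac, Z)
  read c, top Z: go to s2, push EZ → (s2, ccbacbacac, EZ)
  read c, top E: go to s2, push EE → (s2, cbacbacac, EEZ)
  read c, top E: go to s2, push EE → (s2, bacbacac, EEEZ)
  read b, top E: go to s0, push ε → (s0, acbacac, EEZ)
  read a, top E: go to s2, push ε → (s2, cbacac, EZ)
  read c, top E: go to s2, push EE → (s2, bacac, EEZ)
  read b, top E: go to s0, push ε → (s0, acac, EZ)
  read a, top E: go to s2, push ε → (s2, cac, Z)
  read c, top Z: go to s2, push EZ → (s2, ac, EZ)
  read a, top E: go to s0, push ε → (s0, c, Z)
  read c, top Z: go to s2, push ε → (s2, ε, ε)
All input consumed and the stack is empty.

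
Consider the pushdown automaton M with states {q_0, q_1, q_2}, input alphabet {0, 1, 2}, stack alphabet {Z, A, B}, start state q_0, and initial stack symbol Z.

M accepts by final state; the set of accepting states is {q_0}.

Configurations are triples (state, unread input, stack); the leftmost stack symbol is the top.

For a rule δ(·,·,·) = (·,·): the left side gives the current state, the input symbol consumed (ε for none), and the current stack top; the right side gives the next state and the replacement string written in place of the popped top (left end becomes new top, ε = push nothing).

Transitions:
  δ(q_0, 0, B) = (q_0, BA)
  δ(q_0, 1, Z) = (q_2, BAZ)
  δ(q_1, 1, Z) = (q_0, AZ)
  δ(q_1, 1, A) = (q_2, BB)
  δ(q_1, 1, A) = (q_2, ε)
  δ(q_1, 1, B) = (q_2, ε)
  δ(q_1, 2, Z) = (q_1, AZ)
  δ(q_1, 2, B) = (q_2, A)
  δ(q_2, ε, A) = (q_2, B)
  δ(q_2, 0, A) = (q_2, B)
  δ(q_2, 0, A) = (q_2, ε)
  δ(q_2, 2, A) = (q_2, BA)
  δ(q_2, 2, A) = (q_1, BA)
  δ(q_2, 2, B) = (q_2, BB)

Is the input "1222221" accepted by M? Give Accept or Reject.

Reject

No computation consumes all input and reaches a final state.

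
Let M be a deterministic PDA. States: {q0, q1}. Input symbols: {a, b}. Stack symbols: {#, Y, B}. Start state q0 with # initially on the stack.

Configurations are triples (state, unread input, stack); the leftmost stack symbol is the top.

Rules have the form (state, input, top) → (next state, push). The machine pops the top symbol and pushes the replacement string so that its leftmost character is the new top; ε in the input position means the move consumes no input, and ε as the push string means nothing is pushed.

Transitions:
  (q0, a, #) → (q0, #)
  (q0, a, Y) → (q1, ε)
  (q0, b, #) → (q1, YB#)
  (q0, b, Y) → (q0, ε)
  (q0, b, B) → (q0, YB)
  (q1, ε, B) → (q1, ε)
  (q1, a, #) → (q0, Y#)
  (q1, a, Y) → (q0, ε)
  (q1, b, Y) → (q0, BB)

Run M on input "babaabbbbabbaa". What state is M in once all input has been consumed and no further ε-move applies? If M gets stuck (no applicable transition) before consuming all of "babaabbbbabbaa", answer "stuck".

stuck

(q0, babaabbbbabbaa, #)
  read b, top #: go to q1, push YB# → (q1, abaabbbbabbaa, YB#)
  read a, top Y: go to q0, push ε → (q0, baabbbbabbaa, B#)
  read b, top B: go to q0, push YB → (q0, aabbbbabbaa, YB#)
  read a, top Y: go to q1, push ε → (q1, abbbbabbaa, B#)
  ε-move, top B: go to q1, push ε → (q1, abbbbabbaa, #)
  read a, top #: go to q0, push Y# → (q0, bbbbabbaa, Y#)
  read b, top Y: go to q0, push ε → (q0, bbbabbaa, #)
  read b, top #: go to q1, push YB# → (q1, bbabbaa, YB#)
  read b, top Y: go to q0, push BB → (q0, babbaa, BBB#)
  read b, top B: go to q0, push YB → (q0, abbaa, YBBB#)
  read a, top Y: go to q1, push ε → (q1, bbaa, BBB#)
  ε-move, top B: go to q1, push ε → (q1, bbaa, BB#)
  ε-move, top B: go to q1, push ε → (q1, bbaa, B#)
  ε-move, top B: go to q1, push ε → (q1, bbaa, #)
No transition for (q1, b, top #); M blocks with input bbaa remaining.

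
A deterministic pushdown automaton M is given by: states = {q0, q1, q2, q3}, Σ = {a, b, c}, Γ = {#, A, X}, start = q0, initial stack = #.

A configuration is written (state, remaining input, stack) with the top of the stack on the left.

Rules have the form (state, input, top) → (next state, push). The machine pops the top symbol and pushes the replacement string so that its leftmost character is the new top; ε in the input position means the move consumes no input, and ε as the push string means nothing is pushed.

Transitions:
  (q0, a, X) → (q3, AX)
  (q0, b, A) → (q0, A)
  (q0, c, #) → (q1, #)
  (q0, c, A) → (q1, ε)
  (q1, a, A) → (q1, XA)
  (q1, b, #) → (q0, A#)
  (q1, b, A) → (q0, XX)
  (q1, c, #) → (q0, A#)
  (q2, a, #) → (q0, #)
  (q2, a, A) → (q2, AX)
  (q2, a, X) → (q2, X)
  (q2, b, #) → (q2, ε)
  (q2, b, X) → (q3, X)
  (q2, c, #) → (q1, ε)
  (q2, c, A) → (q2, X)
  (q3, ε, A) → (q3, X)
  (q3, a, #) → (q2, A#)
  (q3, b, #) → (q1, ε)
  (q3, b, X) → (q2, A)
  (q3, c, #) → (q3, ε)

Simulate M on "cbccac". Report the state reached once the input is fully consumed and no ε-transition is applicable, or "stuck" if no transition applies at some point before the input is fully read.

stuck

(q0, cbccac, #)
  read c, top #: go to q1, push # → (q1, bccac, #)
  read b, top #: go to q0, push A# → (q0, ccac, A#)
  read c, top A: go to q1, push ε → (q1, cac, #)
  read c, top #: go to q0, push A# → (q0, ac, A#)
No transition for (q0, a, top A); M blocks with input ac remaining.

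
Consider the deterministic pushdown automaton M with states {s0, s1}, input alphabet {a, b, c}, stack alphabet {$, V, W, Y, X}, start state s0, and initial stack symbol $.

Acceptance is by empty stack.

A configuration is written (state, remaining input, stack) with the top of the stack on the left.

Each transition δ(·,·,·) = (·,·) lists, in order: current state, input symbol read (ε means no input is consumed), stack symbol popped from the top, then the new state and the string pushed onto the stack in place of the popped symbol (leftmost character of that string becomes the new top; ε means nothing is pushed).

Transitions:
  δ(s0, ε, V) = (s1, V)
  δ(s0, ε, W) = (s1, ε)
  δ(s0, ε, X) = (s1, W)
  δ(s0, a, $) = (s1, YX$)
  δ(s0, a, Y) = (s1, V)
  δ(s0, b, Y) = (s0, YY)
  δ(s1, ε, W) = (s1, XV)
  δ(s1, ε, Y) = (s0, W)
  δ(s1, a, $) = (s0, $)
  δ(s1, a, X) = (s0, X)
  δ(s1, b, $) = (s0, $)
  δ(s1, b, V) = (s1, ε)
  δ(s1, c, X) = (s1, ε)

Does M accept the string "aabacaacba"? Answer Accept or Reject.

Reject

(s0, aabacaacba, $)
  read a, top $: go to s1, push YX$ → (s1, abacaacba, YX$)
  ε-move, top Y: go to s0, push W → (s0, abacaacba, WX$)
  ε-move, top W: go to s1, push ε → (s1, abacaacba, X$)
  read a, top X: go to s0, push X → (s0, bacaacba, X$)
  ε-move, top X: go to s1, push W → (s1, bacaacba, W$)
  ε-move, top W: go to s1, push XV → (s1, bacaacba, XV$)
No transition applies at (s1, bacaacba, XV$); input not fully consumed.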